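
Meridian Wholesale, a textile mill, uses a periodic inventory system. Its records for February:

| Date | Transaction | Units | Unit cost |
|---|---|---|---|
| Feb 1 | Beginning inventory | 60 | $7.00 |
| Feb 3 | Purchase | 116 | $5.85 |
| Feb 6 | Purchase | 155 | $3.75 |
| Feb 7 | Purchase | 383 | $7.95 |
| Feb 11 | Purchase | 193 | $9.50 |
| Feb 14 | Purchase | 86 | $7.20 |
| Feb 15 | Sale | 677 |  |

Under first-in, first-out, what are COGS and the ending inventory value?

Feb 15, 677 sold [FIFO — oldest first]: 60 @ $7.00 + 116 @ $5.85 + 155 @ $3.75 + 346 @ $7.95 = $4,430.55
Ending inventory: 37 @ $7.95 + 193 @ $9.50 + 86 @ $7.20 = $2,746.85

COGS = $4,430.55; ending inventory = $2,746.85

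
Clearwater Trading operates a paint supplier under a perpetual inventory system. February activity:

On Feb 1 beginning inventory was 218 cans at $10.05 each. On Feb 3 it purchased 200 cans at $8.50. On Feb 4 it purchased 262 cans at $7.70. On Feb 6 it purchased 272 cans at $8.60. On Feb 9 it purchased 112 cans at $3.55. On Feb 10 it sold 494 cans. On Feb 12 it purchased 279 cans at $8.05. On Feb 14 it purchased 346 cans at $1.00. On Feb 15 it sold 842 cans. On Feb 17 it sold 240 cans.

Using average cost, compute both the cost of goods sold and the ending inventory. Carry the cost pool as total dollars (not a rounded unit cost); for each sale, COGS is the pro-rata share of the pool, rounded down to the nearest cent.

After Feb 1: 218 on hand, pool $2,190.90 (≈ $10.0500 each)
After Feb 3: 418 on hand, pool $3,890.90 (≈ $9.3084 each)
After Feb 4: 680 on hand, pool $5,908.30 (≈ $8.6887 each)
After Feb 6: 952 on hand, pool $8,247.50 (≈ $8.6633 each)
After Feb 9: 1064 on hand, pool $8,645.10 (≈ $8.1251 each)
Feb 10, sell 494: 494/1064 × $8,645.10 → $4,013.79
After Feb 12: 849 on hand, pool $6,877.26 (≈ $8.1004 each)
After Feb 14: 1195 on hand, pool $7,223.26 (≈ $6.0446 each)
Feb 15, sell 842: 842/1195 × $7,223.26 → $5,089.52
Feb 17, sell 240: 240/353 × $2,133.74 → $1,450.70
Total COGS = $4,013.79 + $5,089.52 + $1,450.70 = $10,554.01
Ending inventory (cost pool remaining) = $683.04
Check: goods available $11,237.05 = COGS $10,554.01 + ending $683.04

COGS = $10,554.01; ending inventory = $683.04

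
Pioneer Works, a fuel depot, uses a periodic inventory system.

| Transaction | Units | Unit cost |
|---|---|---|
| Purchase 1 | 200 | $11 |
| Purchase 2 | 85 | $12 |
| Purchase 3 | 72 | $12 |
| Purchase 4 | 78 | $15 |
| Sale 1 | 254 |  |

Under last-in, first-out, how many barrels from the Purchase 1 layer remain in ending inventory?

181

Sale 1 (254) [LIFO — newest first]: 78 @ $15 + 72 @ $12 + 85 @ $12 + 19 @ $11 = $3,263
Ending inventory: 181 @ $11 = $1,991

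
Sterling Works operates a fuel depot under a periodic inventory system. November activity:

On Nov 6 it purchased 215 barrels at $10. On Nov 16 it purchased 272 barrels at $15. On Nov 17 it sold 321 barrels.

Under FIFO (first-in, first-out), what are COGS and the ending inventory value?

Nov 17, 321 sold [FIFO — oldest first]: 215 @ $10 + 106 @ $15 = $3,740
Ending inventory: 166 @ $15 = $2,490

COGS = $3,740; ending inventory = $2,490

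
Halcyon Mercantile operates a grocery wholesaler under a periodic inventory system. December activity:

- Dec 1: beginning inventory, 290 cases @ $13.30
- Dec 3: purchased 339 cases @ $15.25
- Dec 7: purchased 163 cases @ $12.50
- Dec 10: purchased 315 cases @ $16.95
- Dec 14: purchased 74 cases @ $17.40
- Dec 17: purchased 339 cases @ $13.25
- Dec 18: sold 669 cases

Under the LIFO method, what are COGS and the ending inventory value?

Dec 18, 669 sold [LIFO — newest first]: 339 @ $13.25 + 74 @ $17.40 + 256 @ $16.95 = $10,118.55
Ending inventory: 290 @ $13.30 + 339 @ $15.25 + 163 @ $12.50 + 59 @ $16.95 = $12,064.30

COGS = $10,118.55; ending inventory = $12,064.30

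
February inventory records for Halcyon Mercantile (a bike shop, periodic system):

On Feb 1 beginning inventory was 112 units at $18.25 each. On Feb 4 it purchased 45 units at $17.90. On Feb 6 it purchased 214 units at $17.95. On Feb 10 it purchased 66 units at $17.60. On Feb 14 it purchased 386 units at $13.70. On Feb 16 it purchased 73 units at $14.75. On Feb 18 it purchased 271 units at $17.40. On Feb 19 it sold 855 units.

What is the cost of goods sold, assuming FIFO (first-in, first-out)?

COGS = $13,612.60

Feb 19, 855 sold [FIFO — oldest first]: 112 @ $18.25 + 45 @ $17.90 + 214 @ $17.95 + 66 @ $17.60 + 386 @ $13.70 + 32 @ $14.75 = $13,612.60
Ending inventory: 41 @ $14.75 + 271 @ $17.40 = $5,320.15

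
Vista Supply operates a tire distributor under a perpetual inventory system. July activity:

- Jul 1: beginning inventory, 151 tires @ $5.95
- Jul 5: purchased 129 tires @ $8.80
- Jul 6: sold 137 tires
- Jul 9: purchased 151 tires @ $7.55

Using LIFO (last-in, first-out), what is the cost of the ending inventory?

Ending inventory = $1,990.90

Jul 6, 137 sold [LIFO — newest first]: 129 @ $8.80 + 8 @ $5.95 = $1,182.80
Ending inventory: 143 @ $5.95 + 151 @ $7.55 = $1,990.90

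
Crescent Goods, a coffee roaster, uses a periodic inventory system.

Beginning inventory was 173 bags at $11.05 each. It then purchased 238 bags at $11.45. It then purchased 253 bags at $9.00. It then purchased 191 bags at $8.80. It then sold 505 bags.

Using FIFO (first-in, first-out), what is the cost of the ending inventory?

Sale 1 (505) [FIFO — oldest first]: 173 @ $11.05 + 238 @ $11.45 + 94 @ $9.00 = $5,482.75
Ending inventory: 159 @ $9.00 + 191 @ $8.80 = $3,111.80

Ending inventory = $3,111.80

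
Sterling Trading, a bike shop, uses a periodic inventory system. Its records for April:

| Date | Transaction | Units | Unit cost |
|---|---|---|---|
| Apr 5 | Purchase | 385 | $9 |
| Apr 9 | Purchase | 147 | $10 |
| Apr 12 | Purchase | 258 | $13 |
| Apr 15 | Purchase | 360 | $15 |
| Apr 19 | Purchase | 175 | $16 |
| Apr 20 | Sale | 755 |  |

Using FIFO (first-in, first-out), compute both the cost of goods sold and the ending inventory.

COGS = $7,834; ending inventory = $8,655

Apr 20, 755 sold [FIFO — oldest first]: 385 @ $9 + 147 @ $10 + 223 @ $13 = $7,834
Ending inventory: 35 @ $13 + 360 @ $15 + 175 @ $16 = $8,655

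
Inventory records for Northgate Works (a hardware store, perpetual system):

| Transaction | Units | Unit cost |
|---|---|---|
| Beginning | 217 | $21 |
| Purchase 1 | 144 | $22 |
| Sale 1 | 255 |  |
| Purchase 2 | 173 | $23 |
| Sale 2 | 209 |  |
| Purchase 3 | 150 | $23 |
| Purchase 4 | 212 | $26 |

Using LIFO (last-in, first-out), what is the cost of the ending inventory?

Sale 1 (255) [LIFO — newest first]: 144 @ $22 + 111 @ $21 = $5,499
Sale 2 (209) [LIFO — newest first]: 173 @ $23 + 36 @ $21 = $4,735
Total COGS = $5,499 + $4,735 = $10,234
Ending inventory: 70 @ $21 + 150 @ $23 + 212 @ $26 = $10,432

Ending inventory = $10,432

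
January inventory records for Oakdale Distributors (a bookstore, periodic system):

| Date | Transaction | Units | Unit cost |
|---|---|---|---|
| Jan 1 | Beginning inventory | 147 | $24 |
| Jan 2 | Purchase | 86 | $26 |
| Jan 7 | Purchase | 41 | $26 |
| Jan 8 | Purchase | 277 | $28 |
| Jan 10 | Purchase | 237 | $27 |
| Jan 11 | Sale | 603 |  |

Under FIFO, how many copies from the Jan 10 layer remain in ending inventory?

185

Jan 11, 603 sold [FIFO — oldest first]: 147 @ $24 + 86 @ $26 + 41 @ $26 + 277 @ $28 + 52 @ $27 = $15,990
Ending inventory: 185 @ $27 = $4,995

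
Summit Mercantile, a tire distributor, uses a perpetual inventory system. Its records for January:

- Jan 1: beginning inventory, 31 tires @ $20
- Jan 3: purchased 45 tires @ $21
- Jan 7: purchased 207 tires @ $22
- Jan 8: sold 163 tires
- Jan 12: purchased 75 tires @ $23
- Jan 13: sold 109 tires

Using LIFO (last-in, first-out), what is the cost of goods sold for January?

COGS = $6,059

Jan 8, 163 sold [LIFO — newest first]: 163 @ $22 = $3,586
Jan 13, 109 sold [LIFO — newest first]: 75 @ $23 + 34 @ $22 = $2,473
Total COGS = $3,586 + $2,473 = $6,059
Ending inventory: 31 @ $20 + 45 @ $21 + 10 @ $22 = $1,785
Check: goods available $7,844 = COGS $6,059 + ending $1,785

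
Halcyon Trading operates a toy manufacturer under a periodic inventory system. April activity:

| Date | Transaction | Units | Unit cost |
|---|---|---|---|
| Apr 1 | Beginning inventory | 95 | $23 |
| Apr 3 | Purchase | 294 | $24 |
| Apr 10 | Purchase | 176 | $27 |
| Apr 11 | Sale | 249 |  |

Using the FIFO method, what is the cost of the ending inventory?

Ending inventory = $8,112

Apr 11, 249 sold [FIFO — oldest first]: 95 @ $23 + 154 @ $24 = $5,881
Ending inventory: 140 @ $24 + 176 @ $27 = $8,112
Check: goods available $13,993 = COGS $5,881 + ending $8,112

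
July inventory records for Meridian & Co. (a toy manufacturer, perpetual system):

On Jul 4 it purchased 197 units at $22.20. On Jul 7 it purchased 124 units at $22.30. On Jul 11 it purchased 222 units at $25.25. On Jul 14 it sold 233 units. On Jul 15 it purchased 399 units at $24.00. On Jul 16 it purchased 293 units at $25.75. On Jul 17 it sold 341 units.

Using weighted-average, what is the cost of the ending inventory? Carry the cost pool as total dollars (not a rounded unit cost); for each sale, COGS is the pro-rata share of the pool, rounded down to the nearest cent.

Ending inventory = $16,093.83

After Jul 4: 197 on hand, pool $4,373.40 (≈ $22.2000 each)
After Jul 7: 321 on hand, pool $7,138.60 (≈ $22.2386 each)
After Jul 11: 543 on hand, pool $12,744.10 (≈ $23.4698 each)
Jul 14, sell 233: 233/543 × $12,744.10 → $5,468.46
After Jul 15: 709 on hand, pool $16,851.64 (≈ $23.7682 each)
After Jul 16: 1002 on hand, pool $24,396.39 (≈ $24.3477 each)
Jul 17, sell 341: 341/1002 × $24,396.39 → $8,302.56
Total COGS = $5,468.46 + $8,302.56 = $13,771.02
Ending inventory (cost pool remaining) = $16,093.83
Check: goods available $29,864.85 = COGS $13,771.02 + ending $16,093.83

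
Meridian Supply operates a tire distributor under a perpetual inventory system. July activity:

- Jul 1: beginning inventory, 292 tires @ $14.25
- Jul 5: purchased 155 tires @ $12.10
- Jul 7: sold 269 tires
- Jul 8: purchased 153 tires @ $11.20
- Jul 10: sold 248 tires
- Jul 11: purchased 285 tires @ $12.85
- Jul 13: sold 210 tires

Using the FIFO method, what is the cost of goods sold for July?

COGS = $9,382.05

Jul 7, 269 sold [FIFO — oldest first]: 269 @ $14.25 = $3,833.25
Jul 10, 248 sold [FIFO — oldest first]: 23 @ $14.25 + 155 @ $12.10 + 70 @ $11.20 = $2,987.25
Jul 13, 210 sold [FIFO — oldest first]: 83 @ $11.20 + 127 @ $12.85 = $2,561.55
Total COGS = $3,833.25 + $2,987.25 + $2,561.55 = $9,382.05
Ending inventory: 158 @ $12.85 = $2,030.30
Check: goods available $11,412.35 = COGS $9,382.05 + ending $2,030.30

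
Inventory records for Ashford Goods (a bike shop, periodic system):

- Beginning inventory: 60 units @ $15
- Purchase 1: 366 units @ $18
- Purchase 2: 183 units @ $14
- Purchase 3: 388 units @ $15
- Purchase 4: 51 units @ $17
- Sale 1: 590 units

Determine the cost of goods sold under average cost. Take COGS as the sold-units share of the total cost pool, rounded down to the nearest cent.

Sale 1, sell 590: 590/1048 × $16,737.00 → $9,422.54
Ending inventory (cost pool remaining) = $7,314.46

COGS = $9,422.54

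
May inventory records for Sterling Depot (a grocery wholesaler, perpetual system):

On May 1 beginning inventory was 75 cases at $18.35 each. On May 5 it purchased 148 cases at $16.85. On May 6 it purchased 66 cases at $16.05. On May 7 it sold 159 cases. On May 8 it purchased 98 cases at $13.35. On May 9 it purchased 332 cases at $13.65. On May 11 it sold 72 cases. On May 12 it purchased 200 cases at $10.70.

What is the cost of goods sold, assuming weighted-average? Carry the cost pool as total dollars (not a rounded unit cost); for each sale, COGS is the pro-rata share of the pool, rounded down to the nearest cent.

After May 1: 75 on hand, pool $1,376.25 (≈ $18.3500 each)
After May 5: 223 on hand, pool $3,870.05 (≈ $17.3545 each)
After May 6: 289 on hand, pool $4,929.35 (≈ $17.0566 each)
May 7, sell 159: 159/289 × $4,929.35 → $2,711.99
After May 8: 228 on hand, pool $3,525.66 (≈ $15.4634 each)
After May 9: 560 on hand, pool $8,057.46 (≈ $14.3883 each)
May 11, sell 72: 72/560 × $8,057.46 → $1,035.95
After May 12: 688 on hand, pool $9,161.51 (≈ $13.3161 each)
Total COGS = $2,711.99 + $1,035.95 = $3,747.94
Ending inventory (cost pool remaining) = $9,161.51

COGS = $3,747.94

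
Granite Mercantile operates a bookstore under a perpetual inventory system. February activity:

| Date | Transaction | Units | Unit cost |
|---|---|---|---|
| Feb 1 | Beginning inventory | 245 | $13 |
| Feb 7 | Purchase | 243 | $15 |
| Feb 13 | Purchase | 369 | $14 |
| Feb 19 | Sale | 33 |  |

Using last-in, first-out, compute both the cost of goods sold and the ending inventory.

COGS = $462; ending inventory = $11,534

Feb 19, 33 sold [LIFO — newest first]: 33 @ $14 = $462
Ending inventory: 245 @ $13 + 243 @ $15 + 336 @ $14 = $11,534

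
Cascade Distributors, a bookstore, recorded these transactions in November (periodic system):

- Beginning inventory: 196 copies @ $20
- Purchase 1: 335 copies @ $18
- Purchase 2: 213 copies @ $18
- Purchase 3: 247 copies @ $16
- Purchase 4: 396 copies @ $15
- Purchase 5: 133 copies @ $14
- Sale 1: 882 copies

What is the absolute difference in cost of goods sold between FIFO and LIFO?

FIFO COGS: 196 @ $20 + 335 @ $18 + 213 @ $18 + 138 @ $16 = $15,992
LIFO COGS: 133 @ $14 + 396 @ $15 + 247 @ $16 + 106 @ $18 = $13,662
Difference = |$15,992 − $13,662| = $2,330

$2,330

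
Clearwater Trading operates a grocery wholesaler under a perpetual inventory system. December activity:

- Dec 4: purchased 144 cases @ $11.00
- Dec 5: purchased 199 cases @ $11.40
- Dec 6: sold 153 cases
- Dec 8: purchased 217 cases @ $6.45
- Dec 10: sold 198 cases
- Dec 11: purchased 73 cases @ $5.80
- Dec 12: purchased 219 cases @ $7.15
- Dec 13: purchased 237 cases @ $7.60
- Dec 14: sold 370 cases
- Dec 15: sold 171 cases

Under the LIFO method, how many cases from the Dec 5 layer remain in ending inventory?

46

Dec 6, 153 sold [LIFO — newest first]: 153 @ $11.40 = $1,744.20
Dec 10, 198 sold [LIFO — newest first]: 198 @ $6.45 = $1,277.10
Dec 14, 370 sold [LIFO — newest first]: 237 @ $7.60 + 133 @ $7.15 = $2,752.15
Dec 15, 171 sold [LIFO — newest first]: 86 @ $7.15 + 73 @ $5.80 + 12 @ $6.45 = $1,115.70
Total COGS = $1,744.20 + $1,277.10 + $2,752.15 + $1,115.70 = $6,889.15
Ending inventory: 144 @ $11.00 + 46 @ $11.40 + 7 @ $6.45 = $2,153.55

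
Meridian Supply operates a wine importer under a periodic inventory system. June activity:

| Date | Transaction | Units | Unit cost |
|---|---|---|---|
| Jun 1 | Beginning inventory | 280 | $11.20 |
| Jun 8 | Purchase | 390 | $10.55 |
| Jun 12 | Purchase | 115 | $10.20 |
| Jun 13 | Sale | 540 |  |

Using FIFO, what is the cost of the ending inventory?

Ending inventory = $2,544.50

Jun 13, 540 sold [FIFO — oldest first]: 280 @ $11.20 + 260 @ $10.55 = $5,879.00
Ending inventory: 130 @ $10.55 + 115 @ $10.20 = $2,544.50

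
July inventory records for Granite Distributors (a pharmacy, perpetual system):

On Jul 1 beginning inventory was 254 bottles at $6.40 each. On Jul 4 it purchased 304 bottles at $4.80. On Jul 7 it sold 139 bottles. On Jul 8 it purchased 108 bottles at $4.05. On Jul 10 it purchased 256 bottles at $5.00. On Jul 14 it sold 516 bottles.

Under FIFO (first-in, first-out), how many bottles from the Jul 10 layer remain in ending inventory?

Jul 7, 139 sold [FIFO — oldest first]: 139 @ $6.40 = $889.60
Jul 14, 516 sold [FIFO — oldest first]: 115 @ $6.40 + 304 @ $4.80 + 97 @ $4.05 = $2,588.05
Total COGS = $889.60 + $2,588.05 = $3,477.65
Ending inventory: 11 @ $4.05 + 256 @ $5.00 = $1,324.55

256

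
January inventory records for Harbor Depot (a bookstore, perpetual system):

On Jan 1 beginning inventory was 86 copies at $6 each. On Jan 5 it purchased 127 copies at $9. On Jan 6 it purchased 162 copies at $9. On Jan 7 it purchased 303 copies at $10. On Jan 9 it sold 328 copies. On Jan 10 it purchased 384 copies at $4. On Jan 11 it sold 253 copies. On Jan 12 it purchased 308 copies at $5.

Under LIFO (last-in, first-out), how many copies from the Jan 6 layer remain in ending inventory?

137

Jan 9, 328 sold [LIFO — newest first]: 303 @ $10 + 25 @ $9 = $3,255
Jan 11, 253 sold [LIFO — newest first]: 253 @ $4 = $1,012
Total COGS = $3,255 + $1,012 = $4,267
Ending inventory: 86 @ $6 + 127 @ $9 + 137 @ $9 + 131 @ $4 + 308 @ $5 = $4,956
Check: goods available $9,223 = COGS $4,267 + ending $4,956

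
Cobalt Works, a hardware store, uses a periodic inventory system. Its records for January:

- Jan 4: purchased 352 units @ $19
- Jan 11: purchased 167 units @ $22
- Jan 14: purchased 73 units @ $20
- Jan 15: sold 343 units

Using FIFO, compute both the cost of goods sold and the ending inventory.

COGS = $6,517; ending inventory = $5,305

Jan 15, 343 sold [FIFO — oldest first]: 343 @ $19 = $6,517
Ending inventory: 9 @ $19 + 167 @ $22 + 73 @ $20 = $5,305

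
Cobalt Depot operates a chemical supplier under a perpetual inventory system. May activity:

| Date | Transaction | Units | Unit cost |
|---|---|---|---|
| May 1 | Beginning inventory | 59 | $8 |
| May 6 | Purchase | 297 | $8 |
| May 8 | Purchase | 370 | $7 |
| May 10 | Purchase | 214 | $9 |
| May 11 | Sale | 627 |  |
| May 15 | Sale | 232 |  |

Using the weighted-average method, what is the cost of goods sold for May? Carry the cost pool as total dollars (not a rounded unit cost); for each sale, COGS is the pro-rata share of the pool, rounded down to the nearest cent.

After May 1: 59 on hand, pool $472.00 (≈ $8.0000 each)
After May 6: 356 on hand, pool $2,848.00 (≈ $8.0000 each)
After May 8: 726 on hand, pool $5,438.00 (≈ $7.4904 each)
After May 10: 940 on hand, pool $7,364.00 (≈ $7.8340 each)
May 11, sell 627: 627/940 × $7,364.00 → $4,911.94
May 15, sell 232: 232/313 × $2,452.06 → $1,817.50
Total COGS = $4,911.94 + $1,817.50 = $6,729.44
Ending inventory (cost pool remaining) = $634.56

COGS = $6,729.44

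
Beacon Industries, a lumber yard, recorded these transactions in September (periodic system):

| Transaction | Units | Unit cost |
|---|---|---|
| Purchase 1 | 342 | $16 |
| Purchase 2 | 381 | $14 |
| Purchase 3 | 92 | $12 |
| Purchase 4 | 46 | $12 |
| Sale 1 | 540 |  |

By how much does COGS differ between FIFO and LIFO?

FIFO COGS: 342 @ $16 + 198 @ $14 = $8,244
LIFO COGS: 46 @ $12 + 92 @ $12 + 381 @ $14 + 21 @ $16 = $7,326
Difference = |$8,244 − $7,326| = $918

$918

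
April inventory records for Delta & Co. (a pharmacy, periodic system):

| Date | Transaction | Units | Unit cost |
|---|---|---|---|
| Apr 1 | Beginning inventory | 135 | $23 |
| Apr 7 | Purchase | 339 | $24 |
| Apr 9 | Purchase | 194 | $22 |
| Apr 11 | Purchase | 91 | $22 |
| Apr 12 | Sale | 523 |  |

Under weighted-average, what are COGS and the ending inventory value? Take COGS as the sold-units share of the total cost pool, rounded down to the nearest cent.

Apr 12, sell 523: 523/759 × $17,511.00 → $12,066.20
Ending inventory (cost pool remaining) = $5,444.80
Check: goods available $17,511.00 = COGS $12,066.20 + ending $5,444.80

COGS = $12,066.20; ending inventory = $5,444.80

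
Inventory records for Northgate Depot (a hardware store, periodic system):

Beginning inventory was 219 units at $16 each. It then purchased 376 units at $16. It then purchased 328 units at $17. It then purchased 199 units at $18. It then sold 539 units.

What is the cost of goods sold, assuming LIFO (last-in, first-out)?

Sale 1 (539) [LIFO — newest first]: 199 @ $18 + 328 @ $17 + 12 @ $16 = $9,350
Ending inventory: 219 @ $16 + 364 @ $16 = $9,328

COGS = $9,350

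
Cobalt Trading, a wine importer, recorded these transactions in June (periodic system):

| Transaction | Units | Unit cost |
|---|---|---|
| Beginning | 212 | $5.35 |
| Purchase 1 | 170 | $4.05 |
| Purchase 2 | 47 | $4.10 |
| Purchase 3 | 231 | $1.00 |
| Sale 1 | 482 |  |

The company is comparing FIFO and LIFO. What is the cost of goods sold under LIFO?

COGS = $1,294.10

FIFO COGS: 212 @ $5.35 + 170 @ $4.05 + 47 @ $4.10 + 53 @ $1.00 = $2,068.40
LIFO COGS: 231 @ $1.00 + 47 @ $4.10 + 170 @ $4.05 + 34 @ $5.35 = $1,294.10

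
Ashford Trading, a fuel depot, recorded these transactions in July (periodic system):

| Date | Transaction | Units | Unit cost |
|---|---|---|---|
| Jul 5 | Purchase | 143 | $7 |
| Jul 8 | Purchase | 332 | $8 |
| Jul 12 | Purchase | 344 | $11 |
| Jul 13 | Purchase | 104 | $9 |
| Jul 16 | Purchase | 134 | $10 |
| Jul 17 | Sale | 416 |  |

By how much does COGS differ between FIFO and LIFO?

$1,049

FIFO COGS: 143 @ $7 + 273 @ $8 = $3,185
LIFO COGS: 134 @ $10 + 104 @ $9 + 178 @ $11 = $4,234
Difference = |$3,185 − $4,234| = $1,049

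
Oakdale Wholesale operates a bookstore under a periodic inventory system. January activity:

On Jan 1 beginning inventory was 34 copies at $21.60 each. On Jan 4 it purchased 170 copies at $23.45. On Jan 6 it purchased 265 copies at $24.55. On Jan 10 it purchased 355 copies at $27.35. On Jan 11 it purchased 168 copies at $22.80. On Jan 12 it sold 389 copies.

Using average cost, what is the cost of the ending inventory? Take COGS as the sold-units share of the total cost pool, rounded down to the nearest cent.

Ending inventory = $15,054.52

Jan 12, sell 389: 389/992 × $24,766.30 → $9,711.78
Ending inventory (cost pool remaining) = $15,054.52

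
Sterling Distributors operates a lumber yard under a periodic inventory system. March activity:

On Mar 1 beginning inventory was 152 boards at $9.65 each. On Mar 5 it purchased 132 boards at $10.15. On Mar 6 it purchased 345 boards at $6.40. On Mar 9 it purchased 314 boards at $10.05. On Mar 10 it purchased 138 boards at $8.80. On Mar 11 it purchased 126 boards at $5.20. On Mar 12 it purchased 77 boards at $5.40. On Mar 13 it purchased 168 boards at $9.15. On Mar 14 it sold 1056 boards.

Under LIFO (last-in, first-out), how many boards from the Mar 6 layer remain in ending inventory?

112

Mar 14, 1056 sold [LIFO — newest first]: 168 @ $9.15 + 77 @ $5.40 + 126 @ $5.20 + 138 @ $8.80 + 314 @ $10.05 + 233 @ $6.40 = $8,469.50
Ending inventory: 152 @ $9.65 + 132 @ $10.15 + 112 @ $6.40 = $3,523.40
Check: goods available $11,992.90 = COGS $8,469.50 + ending $3,523.40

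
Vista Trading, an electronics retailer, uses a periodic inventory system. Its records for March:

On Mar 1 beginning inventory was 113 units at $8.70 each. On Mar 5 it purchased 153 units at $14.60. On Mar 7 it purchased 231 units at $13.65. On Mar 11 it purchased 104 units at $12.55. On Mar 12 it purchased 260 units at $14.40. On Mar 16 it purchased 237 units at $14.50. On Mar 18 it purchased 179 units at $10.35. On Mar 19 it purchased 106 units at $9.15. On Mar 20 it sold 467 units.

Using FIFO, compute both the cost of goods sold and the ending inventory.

Mar 20, 467 sold [FIFO — oldest first]: 113 @ $8.70 + 153 @ $14.60 + 201 @ $13.65 = $5,960.55
Ending inventory: 30 @ $13.65 + 104 @ $12.55 + 260 @ $14.40 + 237 @ $14.50 + 179 @ $10.35 + 106 @ $9.15 = $11,717.75

COGS = $5,960.55; ending inventory = $11,717.75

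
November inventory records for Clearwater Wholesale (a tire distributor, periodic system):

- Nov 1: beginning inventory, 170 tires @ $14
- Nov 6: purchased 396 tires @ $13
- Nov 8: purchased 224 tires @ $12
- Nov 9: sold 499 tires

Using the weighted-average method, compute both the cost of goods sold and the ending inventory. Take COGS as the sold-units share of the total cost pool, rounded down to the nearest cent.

COGS = $6,452.89; ending inventory = $3,763.11

Nov 9, sell 499: 499/790 × $10,216.00 → $6,452.89
Ending inventory (cost pool remaining) = $3,763.11
Check: goods available $10,216.00 = COGS $6,452.89 + ending $3,763.11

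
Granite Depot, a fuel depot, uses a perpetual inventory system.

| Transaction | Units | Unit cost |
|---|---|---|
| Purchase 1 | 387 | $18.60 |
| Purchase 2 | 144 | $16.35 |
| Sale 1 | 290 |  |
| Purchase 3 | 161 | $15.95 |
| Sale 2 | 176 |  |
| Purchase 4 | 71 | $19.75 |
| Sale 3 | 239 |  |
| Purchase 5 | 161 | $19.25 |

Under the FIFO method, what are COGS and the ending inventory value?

COGS = $12,377.30; ending inventory = $4,244.75

Sale 1 (290) [FIFO — oldest first]: 290 @ $18.60 = $5,394.00
Sale 2 (176) [FIFO — oldest first]: 97 @ $18.60 + 79 @ $16.35 = $3,095.85
Sale 3 (239) [FIFO — oldest first]: 65 @ $16.35 + 161 @ $15.95 + 13 @ $19.75 = $3,887.45
Total COGS = $5,394.00 + $3,095.85 + $3,887.45 = $12,377.30
Ending inventory: 58 @ $19.75 + 161 @ $19.25 = $4,244.75
Check: goods available $16,622.05 = COGS $12,377.30 + ending $4,244.75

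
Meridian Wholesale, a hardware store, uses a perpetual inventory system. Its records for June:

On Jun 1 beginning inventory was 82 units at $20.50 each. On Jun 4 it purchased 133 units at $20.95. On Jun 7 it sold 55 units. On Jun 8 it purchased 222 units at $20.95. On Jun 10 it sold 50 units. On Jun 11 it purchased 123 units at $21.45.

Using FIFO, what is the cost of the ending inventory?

Ending inventory = $9,593.75

Jun 7, 55 sold [FIFO — oldest first]: 55 @ $20.50 = $1,127.50
Jun 10, 50 sold [FIFO — oldest first]: 27 @ $20.50 + 23 @ $20.95 = $1,035.35
Total COGS = $1,127.50 + $1,035.35 = $2,162.85
Ending inventory: 110 @ $20.95 + 222 @ $20.95 + 123 @ $21.45 = $9,593.75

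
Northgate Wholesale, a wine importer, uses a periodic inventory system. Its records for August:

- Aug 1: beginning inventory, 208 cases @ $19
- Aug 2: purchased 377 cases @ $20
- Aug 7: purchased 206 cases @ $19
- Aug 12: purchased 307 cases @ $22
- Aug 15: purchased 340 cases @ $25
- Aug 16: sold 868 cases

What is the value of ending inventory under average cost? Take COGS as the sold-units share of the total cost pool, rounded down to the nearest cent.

Ending inventory = $12,153.13

Aug 16, sell 868: 868/1438 × $30,660.00 → $18,506.87
Ending inventory (cost pool remaining) = $12,153.13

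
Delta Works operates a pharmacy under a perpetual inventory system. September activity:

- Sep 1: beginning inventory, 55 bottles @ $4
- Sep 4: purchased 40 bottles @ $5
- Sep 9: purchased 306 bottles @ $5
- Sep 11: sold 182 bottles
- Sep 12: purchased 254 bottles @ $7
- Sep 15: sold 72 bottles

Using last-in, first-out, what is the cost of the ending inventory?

Sep 11, 182 sold [LIFO — newest first]: 182 @ $5 = $910
Sep 15, 72 sold [LIFO — newest first]: 72 @ $7 = $504
Total COGS = $910 + $504 = $1,414
Ending inventory: 55 @ $4 + 40 @ $5 + 124 @ $5 + 182 @ $7 = $2,314

Ending inventory = $2,314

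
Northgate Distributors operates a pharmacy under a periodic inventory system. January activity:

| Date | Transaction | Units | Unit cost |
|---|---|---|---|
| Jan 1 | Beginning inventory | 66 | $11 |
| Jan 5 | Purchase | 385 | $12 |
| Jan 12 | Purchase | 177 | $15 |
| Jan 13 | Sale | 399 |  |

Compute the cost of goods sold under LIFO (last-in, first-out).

COGS = $5,319

Jan 13, 399 sold [LIFO — newest first]: 177 @ $15 + 222 @ $12 = $5,319
Ending inventory: 66 @ $11 + 163 @ $12 = $2,682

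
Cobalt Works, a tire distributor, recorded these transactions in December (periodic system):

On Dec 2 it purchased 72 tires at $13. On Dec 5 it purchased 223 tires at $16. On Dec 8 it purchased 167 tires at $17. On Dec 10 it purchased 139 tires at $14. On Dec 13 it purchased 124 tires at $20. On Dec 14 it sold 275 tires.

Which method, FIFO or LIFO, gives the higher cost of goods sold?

FIFO COGS: 72 @ $13 + 203 @ $16 = $4,184
LIFO COGS: 124 @ $20 + 139 @ $14 + 12 @ $17 = $4,630

LIFO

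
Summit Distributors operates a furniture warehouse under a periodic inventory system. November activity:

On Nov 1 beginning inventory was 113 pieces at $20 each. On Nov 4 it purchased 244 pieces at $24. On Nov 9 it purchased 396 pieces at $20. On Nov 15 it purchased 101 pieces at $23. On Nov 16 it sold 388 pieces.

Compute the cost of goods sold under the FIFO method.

COGS = $8,736

Nov 16, 388 sold [FIFO — oldest first]: 113 @ $20 + 244 @ $24 + 31 @ $20 = $8,736
Ending inventory: 365 @ $20 + 101 @ $23 = $9,623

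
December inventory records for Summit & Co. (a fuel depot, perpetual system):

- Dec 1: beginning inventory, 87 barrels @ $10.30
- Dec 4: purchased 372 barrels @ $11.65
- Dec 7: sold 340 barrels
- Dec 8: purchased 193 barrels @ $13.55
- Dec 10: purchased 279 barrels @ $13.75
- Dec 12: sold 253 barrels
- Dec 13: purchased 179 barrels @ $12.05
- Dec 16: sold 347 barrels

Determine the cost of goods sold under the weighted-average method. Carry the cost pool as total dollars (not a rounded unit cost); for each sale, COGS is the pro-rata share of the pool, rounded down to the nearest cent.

After Dec 1: 87 on hand, pool $896.10 (≈ $10.3000 each)
After Dec 4: 459 on hand, pool $5,229.90 (≈ $11.3941 each)
Dec 7, sell 340: 340/459 × $5,229.90 → $3,874.00
After Dec 8: 312 on hand, pool $3,971.05 (≈ $12.7277 each)
After Dec 10: 591 on hand, pool $7,807.30 (≈ $13.2103 each)
Dec 12, sell 253: 253/591 × $7,807.30 → $3,342.21
After Dec 13: 517 on hand, pool $6,622.04 (≈ $12.8086 each)
Dec 16, sell 347: 347/517 × $6,622.04 → $4,444.58
Total COGS = $3,874.00 + $3,342.21 + $4,444.58 = $11,660.79
Ending inventory (cost pool remaining) = $2,177.46

COGS = $11,660.79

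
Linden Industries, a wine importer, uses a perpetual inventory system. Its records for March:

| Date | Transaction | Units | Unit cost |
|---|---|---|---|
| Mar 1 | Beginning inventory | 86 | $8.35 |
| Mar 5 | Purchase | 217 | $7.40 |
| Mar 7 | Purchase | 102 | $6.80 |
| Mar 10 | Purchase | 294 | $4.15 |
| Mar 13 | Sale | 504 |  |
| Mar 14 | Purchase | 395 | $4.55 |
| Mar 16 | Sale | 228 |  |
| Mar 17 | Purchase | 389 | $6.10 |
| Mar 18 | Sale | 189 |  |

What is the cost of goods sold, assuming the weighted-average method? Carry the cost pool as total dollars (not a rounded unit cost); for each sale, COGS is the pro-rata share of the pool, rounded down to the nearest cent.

After Mar 1: 86 on hand, pool $718.10 (≈ $8.3500 each)
After Mar 5: 303 on hand, pool $2,323.90 (≈ $7.6696 each)
After Mar 7: 405 on hand, pool $3,017.50 (≈ $7.4506 each)
After Mar 10: 699 on hand, pool $4,237.60 (≈ $6.0624 each)
Mar 13, sell 504: 504/699 × $4,237.60 → $3,055.43
After Mar 14: 590 on hand, pool $2,979.42 (≈ $5.0499 each)
Mar 16, sell 228: 228/590 × $2,979.42 → $1,151.36
After Mar 17: 751 on hand, pool $4,200.96 (≈ $5.5938 each)
Mar 18, sell 189: 189/751 × $4,200.96 → $1,057.23
Total COGS = $3,055.43 + $1,151.36 + $1,057.23 = $5,264.02
Ending inventory (cost pool remaining) = $3,143.73

COGS = $5,264.02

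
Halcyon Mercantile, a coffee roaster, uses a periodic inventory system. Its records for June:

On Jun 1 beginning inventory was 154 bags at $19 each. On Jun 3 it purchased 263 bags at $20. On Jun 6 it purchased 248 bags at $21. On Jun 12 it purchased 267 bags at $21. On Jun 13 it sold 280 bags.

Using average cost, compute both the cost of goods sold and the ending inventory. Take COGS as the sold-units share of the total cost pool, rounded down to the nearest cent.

Jun 13, sell 280: 280/932 × $19,001.00 → $5,708.45
Ending inventory (cost pool remaining) = $13,292.55

COGS = $5,708.45; ending inventory = $13,292.55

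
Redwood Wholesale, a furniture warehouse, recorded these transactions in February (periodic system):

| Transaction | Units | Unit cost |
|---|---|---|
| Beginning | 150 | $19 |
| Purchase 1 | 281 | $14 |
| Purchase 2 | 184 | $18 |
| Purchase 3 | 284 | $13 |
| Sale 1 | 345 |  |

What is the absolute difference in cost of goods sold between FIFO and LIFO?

FIFO COGS: 150 @ $19 + 195 @ $14 = $5,580
LIFO COGS: 284 @ $13 + 61 @ $18 = $4,790
Difference = |$5,580 − $4,790| = $790

$790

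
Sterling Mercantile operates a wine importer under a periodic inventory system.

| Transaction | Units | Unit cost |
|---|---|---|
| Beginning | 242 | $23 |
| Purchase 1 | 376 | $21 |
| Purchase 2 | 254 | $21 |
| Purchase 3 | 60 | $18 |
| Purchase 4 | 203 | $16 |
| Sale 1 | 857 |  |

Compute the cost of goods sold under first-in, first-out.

COGS = $18,481

Sale 1 (857) [FIFO — oldest first]: 242 @ $23 + 376 @ $21 + 239 @ $21 = $18,481
Ending inventory: 15 @ $21 + 60 @ $18 + 203 @ $16 = $4,643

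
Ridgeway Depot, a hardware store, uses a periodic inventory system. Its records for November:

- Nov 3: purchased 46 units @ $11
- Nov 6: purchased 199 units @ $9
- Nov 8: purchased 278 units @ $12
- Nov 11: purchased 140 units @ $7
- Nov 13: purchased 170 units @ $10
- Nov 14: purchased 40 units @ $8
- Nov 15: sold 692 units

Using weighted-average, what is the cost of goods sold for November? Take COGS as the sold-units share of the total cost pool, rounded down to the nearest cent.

Nov 15, sell 692: 692/873 × $8,633.00 → $6,843.11
Ending inventory (cost pool remaining) = $1,789.89
Check: goods available $8,633.00 = COGS $6,843.11 + ending $1,789.89

COGS = $6,843.11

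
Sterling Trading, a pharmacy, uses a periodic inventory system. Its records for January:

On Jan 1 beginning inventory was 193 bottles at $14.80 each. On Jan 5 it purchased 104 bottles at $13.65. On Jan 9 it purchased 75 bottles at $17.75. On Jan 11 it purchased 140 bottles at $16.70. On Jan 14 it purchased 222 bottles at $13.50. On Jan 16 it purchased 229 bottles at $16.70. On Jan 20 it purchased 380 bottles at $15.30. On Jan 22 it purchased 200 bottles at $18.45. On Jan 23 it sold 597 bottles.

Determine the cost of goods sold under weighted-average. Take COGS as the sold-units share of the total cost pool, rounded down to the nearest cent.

COGS = $9,390.48

Jan 23, sell 597: 597/1543 × $24,270.55 → $9,390.48
Ending inventory (cost pool remaining) = $14,880.07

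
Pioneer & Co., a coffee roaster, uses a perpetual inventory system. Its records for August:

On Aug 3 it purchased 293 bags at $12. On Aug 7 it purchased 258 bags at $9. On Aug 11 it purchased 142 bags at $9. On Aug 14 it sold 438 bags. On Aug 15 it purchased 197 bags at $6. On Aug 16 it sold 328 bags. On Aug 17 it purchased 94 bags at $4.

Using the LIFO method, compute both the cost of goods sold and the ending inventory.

COGS = $6,810; ending inventory = $1,864

Aug 14, 438 sold [LIFO — newest first]: 142 @ $9 + 258 @ $9 + 38 @ $12 = $4,056
Aug 16, 328 sold [LIFO — newest first]: 197 @ $6 + 131 @ $12 = $2,754
Total COGS = $4,056 + $2,754 = $6,810
Ending inventory: 124 @ $12 + 94 @ $4 = $1,864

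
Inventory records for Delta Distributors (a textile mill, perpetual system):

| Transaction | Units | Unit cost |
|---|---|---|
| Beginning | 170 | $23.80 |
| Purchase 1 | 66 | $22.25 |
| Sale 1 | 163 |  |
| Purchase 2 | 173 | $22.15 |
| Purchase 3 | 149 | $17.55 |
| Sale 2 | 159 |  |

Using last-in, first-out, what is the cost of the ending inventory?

Ending inventory = $5,347.85

Sale 1 (163) [LIFO — newest first]: 66 @ $22.25 + 97 @ $23.80 = $3,777.10
Sale 2 (159) [LIFO — newest first]: 149 @ $17.55 + 10 @ $22.15 = $2,836.45
Total COGS = $3,777.10 + $2,836.45 = $6,613.55
Ending inventory: 73 @ $23.80 + 163 @ $22.15 = $5,347.85
Check: goods available $11,961.40 = COGS $6,613.55 + ending $5,347.85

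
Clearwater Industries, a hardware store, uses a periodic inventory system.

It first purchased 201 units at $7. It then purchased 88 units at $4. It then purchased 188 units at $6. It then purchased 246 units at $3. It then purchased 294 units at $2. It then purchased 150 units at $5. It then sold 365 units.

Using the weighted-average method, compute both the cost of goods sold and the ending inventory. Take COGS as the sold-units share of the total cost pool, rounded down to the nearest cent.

COGS = $1,552.26; ending inventory = $3,410.74

Sale 1, sell 365: 365/1167 × $4,963.00 → $1,552.26
Ending inventory (cost pool remaining) = $3,410.74
Check: goods available $4,963.00 = COGS $1,552.26 + ending $3,410.74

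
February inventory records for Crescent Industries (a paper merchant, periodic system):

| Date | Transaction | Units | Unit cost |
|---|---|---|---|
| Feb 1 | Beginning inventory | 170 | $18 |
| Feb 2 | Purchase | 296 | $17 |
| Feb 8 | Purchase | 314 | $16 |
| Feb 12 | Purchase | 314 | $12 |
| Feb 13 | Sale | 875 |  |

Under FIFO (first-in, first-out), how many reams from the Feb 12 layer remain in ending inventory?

219

Feb 13, 875 sold [FIFO — oldest first]: 170 @ $18 + 296 @ $17 + 314 @ $16 + 95 @ $12 = $14,256
Ending inventory: 219 @ $12 = $2,628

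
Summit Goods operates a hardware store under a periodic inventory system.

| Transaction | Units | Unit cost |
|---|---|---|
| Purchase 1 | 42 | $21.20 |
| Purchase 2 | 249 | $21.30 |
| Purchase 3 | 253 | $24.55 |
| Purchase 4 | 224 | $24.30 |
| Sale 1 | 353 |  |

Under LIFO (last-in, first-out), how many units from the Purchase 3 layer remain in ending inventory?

Sale 1 (353) [LIFO — newest first]: 224 @ $24.30 + 129 @ $24.55 = $8,610.15
Ending inventory: 42 @ $21.20 + 249 @ $21.30 + 124 @ $24.55 = $9,238.30

124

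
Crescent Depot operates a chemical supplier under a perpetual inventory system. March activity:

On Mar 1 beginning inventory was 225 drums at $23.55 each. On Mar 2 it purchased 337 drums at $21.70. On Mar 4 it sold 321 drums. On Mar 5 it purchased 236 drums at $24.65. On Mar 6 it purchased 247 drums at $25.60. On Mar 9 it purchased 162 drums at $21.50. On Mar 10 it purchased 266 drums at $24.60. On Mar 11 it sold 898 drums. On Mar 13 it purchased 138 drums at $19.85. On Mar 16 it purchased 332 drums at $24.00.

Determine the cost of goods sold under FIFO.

COGS = $28,530.45

Mar 4, 321 sold [FIFO — oldest first]: 225 @ $23.55 + 96 @ $21.70 = $7,381.95
Mar 11, 898 sold [FIFO — oldest first]: 241 @ $21.70 + 236 @ $24.65 + 247 @ $25.60 + 162 @ $21.50 + 12 @ $24.60 = $21,148.50
Total COGS = $7,381.95 + $21,148.50 = $28,530.45
Ending inventory: 254 @ $24.60 + 138 @ $19.85 + 332 @ $24.00 = $16,955.70
Check: goods available $45,486.15 = COGS $28,530.45 + ending $16,955.70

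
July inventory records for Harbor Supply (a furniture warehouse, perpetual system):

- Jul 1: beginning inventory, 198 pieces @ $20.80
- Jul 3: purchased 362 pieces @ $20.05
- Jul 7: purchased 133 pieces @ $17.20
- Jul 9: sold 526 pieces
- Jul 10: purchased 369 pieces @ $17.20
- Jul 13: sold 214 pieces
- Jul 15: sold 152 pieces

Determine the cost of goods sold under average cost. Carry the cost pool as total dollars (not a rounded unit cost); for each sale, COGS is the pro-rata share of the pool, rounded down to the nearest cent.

COGS = $16,953.56

After Jul 1: 198 on hand, pool $4,118.40 (≈ $20.8000 each)
After Jul 3: 560 on hand, pool $11,376.50 (≈ $20.3152 each)
After Jul 7: 693 on hand, pool $13,664.10 (≈ $19.7173 each)
Jul 9, sell 526: 526/693 × $13,664.10 → $10,371.30
After Jul 10: 536 on hand, pool $9,639.60 (≈ $17.9843 each)
Jul 13, sell 214: 214/536 × $9,639.60 → $3,848.64
Jul 15, sell 152: 152/322 × $5,790.96 → $2,733.62
Total COGS = $10,371.30 + $3,848.64 + $2,733.62 = $16,953.56
Ending inventory (cost pool remaining) = $3,057.34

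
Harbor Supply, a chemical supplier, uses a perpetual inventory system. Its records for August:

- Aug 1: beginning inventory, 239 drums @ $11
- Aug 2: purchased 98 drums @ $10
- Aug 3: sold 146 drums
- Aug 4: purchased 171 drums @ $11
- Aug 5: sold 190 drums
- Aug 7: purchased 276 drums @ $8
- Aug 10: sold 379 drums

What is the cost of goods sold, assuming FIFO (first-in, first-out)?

Aug 3, 146 sold [FIFO — oldest first]: 146 @ $11 = $1,606
Aug 5, 190 sold [FIFO — oldest first]: 93 @ $11 + 97 @ $10 = $1,993
Aug 10, 379 sold [FIFO — oldest first]: 1 @ $10 + 171 @ $11 + 207 @ $8 = $3,547
Total COGS = $1,606 + $1,993 + $3,547 = $7,146
Ending inventory: 69 @ $8 = $552

COGS = $7,146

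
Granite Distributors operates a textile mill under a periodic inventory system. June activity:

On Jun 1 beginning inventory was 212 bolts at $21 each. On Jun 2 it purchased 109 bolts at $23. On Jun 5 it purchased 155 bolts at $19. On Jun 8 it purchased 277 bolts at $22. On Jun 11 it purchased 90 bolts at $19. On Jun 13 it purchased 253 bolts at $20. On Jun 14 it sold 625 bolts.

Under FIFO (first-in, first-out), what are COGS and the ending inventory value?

Jun 14, 625 sold [FIFO — oldest first]: 212 @ $21 + 109 @ $23 + 155 @ $19 + 149 @ $22 = $13,182
Ending inventory: 128 @ $22 + 90 @ $19 + 253 @ $20 = $9,586
Check: goods available $22,768 = COGS $13,182 + ending $9,586

COGS = $13,182; ending inventory = $9,586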